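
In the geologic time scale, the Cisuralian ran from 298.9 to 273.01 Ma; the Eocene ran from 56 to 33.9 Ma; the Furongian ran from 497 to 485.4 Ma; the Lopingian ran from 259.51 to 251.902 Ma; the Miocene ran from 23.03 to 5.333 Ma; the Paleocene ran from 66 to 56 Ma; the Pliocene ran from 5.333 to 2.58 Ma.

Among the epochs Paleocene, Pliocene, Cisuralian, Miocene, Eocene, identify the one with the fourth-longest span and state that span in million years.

Paleocene, 10 million years

Start − end for each: Paleocene 66 − 56 = 10; Pliocene 5.333 − 2.58 = 2.753; Cisuralian 298.9 − 273.01 = 25.89; Miocene 23.03 − 5.333 = 17.697; Eocene 56 − 33.9 = 22.1.
Ranking these from longest: Cisuralian > Eocene > Miocene > Paleocene > Pliocene.
Position 4 in that ranking is Paleocene, which lasted 10 Myr.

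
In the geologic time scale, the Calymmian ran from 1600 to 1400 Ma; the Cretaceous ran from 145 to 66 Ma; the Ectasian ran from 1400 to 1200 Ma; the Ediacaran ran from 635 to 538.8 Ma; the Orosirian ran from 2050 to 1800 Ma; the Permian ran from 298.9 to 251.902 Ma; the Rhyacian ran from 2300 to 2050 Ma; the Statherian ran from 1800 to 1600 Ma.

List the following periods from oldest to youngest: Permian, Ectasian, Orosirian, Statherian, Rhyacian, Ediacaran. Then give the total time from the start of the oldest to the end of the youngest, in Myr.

Rhyacian, Orosirian, Statherian, Ectasian, Ediacaran, Permian; total span 2048.098 Myr

Start ages (Ma): Rhyacian 2300, Orosirian 2050, Statherian 1800, Ectasian 1400, Ediacaran 635, Permian 298.9.
Ordered oldest to youngest: Rhyacian, Orosirian, Statherian, Ectasian, Ediacaran, Permian.
Span = 2300 − 251.902 = 2048.098 Myr.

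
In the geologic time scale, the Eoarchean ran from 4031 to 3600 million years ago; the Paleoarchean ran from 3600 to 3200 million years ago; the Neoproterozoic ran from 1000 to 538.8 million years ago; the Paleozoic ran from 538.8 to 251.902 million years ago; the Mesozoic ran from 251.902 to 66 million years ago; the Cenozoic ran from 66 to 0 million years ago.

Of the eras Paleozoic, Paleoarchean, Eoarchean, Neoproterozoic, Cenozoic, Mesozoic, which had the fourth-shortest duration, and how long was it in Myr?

Durations: Paleozoic 286.898; Paleoarchean 400; Eoarchean 431; Neoproterozoic 461.2; Cenozoic 66; Mesozoic 185.902 Myr.
Sorted shortest-first: Cenozoic (66), Mesozoic (185.902), Paleozoic (286.898), Paleoarchean (400), Eoarchean (431), Neoproterozoic (461.2).
The fourth shortest is Paleoarchean at 400 Myr.

Paleoarchean, 400 million years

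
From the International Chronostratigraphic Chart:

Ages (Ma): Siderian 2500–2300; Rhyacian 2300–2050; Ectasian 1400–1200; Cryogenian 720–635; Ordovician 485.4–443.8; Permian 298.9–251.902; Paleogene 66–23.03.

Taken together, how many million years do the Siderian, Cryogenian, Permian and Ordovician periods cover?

Duration is start − end for each: (2500 − 2300) + (720 − 635) + (298.9 − 251.902) + (485.4 − 443.8).
That is 200 + 85 + 46.998 + 41.6, which totals 373.598 million years.

373.598 million years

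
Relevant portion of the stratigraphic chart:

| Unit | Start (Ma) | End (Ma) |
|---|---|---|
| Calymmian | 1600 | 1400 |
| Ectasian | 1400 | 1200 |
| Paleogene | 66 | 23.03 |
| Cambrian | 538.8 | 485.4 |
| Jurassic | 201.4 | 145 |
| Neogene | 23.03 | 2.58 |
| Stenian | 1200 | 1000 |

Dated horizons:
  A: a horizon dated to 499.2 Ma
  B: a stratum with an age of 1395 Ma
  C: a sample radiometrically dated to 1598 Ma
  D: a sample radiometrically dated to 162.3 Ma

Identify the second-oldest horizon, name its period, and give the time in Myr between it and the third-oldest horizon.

B, in the Ectasian; 895.8 million years to A

Sorted oldest-first by Ma: C (1598), B (1395), A (499.2), D (162.3).
The second oldest is B at 1395 Ma, which lies in 1400–1200 Ma: the Ectasian.
The third oldest is A at 499.2 Ma; separation = |1395 − 499.2| = 895.8 Myr.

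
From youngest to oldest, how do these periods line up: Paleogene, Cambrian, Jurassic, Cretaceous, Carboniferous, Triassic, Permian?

Group by era (each group listed oldest first) — Paleozoic: Cambrian, Carboniferous, Permian; Mesozoic: Triassic, Jurassic, Cretaceous; Cenozoic: Paleogene. The eras run Paleozoic → Mesozoic → Cenozoic. Concatenating the groups in that era order and then reversing gives youngest to oldest.

Paleogene, then Cretaceous, then Jurassic, then Triassic, then Permian, then Carboniferous, then Cambrian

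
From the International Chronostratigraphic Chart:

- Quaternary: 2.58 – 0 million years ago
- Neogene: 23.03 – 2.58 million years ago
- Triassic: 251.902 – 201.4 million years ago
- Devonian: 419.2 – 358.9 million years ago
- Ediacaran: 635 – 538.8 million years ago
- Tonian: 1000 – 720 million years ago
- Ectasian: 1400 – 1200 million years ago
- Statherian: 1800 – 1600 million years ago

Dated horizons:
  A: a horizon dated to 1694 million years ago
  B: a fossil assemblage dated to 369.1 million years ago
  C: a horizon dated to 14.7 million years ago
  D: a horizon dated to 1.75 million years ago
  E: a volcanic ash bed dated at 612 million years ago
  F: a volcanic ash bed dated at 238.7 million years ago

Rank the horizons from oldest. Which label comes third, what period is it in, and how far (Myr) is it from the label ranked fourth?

Sorted oldest-first by Ma: A (1694), E (612), B (369.1), F (238.7), C (14.7), D (1.75).
The third oldest is B at 369.1 Ma, which lies in 419.2–358.9 Ma: the Devonian.
The fourth oldest is F at 238.7 Ma; separation = |369.1 − 238.7| = 130.4 Myr.

B, in the Devonian; 130.4 million years to F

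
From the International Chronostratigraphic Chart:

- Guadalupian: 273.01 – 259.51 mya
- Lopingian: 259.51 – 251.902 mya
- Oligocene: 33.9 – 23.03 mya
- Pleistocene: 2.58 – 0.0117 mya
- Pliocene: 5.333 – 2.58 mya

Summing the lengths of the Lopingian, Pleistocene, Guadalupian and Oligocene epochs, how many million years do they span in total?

Each duration: Lopingian = 7.608; Pleistocene = 2.5683; Guadalupian = 13.5; Oligocene = 10.87.
Sum: 7.608 + 2.5683 + 13.5 + 10.87 = 34.5463 Myr.

34.5463 million years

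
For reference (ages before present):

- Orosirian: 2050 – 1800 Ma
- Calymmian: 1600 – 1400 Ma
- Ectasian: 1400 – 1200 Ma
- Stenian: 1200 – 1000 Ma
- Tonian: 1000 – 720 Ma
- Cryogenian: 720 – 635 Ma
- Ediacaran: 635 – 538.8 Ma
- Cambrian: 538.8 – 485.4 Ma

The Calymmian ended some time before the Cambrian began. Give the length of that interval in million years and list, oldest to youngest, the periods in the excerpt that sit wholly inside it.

End of Calymmian = 1400 Ma; start of Cambrian = 538.8 Ma.
Gap = 1400 − 538.8 = 861.2 Myr.
Periods wholly inside 1400–538.8 Ma: Ectasian (1400–1200), Stenian (1200–1000), Tonian (1000–720), Cryogenian (720–635), Ediacaran (635–538.8).

861.2 million years; Ectasian, Stenian, Tonian, Cryogenian, Ediacaran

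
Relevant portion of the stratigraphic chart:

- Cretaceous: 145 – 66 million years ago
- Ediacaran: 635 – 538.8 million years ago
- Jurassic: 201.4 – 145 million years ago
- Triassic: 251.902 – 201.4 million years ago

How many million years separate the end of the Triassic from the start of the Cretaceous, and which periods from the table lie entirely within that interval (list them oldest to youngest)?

56.4 million years; Jurassic

The Triassic closes at 201.4 Ma and the Cretaceous opens at 145 Ma, so the interval is 201.4 − 145 = 56.4 Myr.
A period fits inside if it starts at or after 201.4 Ma and ends at or before 145 Ma; oldest first that gives Jurassic.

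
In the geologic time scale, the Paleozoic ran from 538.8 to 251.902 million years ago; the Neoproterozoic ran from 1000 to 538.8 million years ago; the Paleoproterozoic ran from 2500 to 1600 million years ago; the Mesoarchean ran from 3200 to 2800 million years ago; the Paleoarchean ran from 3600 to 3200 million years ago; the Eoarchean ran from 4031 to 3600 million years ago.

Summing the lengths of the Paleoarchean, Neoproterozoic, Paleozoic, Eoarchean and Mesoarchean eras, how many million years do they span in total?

Duration is start − end for each: (3600 − 3200) + (1000 − 538.8) + (538.8 − 251.902) + (4031 − 3600) + (3200 − 2800).
That is 400 + 461.2 + 286.898 + 431 + 400, which totals 1979.098 million years.

1979.098 million years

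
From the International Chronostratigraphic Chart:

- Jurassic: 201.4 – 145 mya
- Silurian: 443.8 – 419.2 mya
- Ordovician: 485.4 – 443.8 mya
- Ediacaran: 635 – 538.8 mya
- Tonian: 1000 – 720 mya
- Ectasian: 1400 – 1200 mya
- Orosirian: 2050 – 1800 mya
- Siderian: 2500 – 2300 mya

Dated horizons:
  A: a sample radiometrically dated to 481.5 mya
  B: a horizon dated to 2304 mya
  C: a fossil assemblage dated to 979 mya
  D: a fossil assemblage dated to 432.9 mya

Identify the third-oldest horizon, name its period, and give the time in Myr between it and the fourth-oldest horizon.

Sorted oldest-first by Ma: B (2304), C (979), A (481.5), D (432.9).
The third oldest is A at 481.5 Ma, which lies in 485.4–443.8 Ma: the Ordovician.
The fourth oldest is D at 432.9 Ma; separation = |481.5 − 432.9| = 48.6 Myr.

A, in the Ordovician; 48.6 million years to D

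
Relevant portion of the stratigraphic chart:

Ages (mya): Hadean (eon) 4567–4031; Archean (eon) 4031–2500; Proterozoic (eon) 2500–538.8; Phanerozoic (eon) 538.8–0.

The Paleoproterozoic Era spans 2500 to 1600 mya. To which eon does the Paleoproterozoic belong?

Proterozoic

The Paleoproterozoic (2500–1600 Ma) lies entirely within 2500–538.8 Ma, the Proterozoic Eon.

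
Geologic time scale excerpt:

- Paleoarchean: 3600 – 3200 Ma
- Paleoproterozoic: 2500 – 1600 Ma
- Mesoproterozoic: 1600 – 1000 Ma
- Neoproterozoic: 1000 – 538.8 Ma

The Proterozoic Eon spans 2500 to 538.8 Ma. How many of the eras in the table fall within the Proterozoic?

3

Eras inside 2500–538.8 Ma: Paleoproterozoic, Mesoproterozoic, Neoproterozoic — 3 in total.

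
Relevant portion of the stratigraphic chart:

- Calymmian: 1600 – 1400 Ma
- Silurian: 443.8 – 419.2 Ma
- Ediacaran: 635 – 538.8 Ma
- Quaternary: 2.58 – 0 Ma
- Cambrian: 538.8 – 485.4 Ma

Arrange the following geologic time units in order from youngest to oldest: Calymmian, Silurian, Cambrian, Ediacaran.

Silurian → Cambrian → Ediacaran → Calymmian

Read off each span (Ma): Calymmian 1600–1400; Silurian 443.8–419.2; Cambrian 538.8–485.4; Ediacaran 635–538.8.
Larger Ma is older, so oldest→youngest is Calymmian, Ediacaran, Cambrian, Silurian; reverse it for youngest→oldest.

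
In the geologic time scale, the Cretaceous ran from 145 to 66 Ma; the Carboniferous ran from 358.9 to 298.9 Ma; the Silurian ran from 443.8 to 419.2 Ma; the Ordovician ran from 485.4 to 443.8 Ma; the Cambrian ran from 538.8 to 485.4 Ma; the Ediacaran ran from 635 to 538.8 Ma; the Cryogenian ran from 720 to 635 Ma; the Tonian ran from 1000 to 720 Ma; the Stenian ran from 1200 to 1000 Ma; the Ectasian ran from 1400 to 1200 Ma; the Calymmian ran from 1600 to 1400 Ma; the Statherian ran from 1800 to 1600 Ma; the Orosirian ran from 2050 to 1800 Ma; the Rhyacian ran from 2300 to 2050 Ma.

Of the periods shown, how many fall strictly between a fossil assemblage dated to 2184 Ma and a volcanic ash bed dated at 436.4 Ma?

10

The older date is 2184 Ma and the younger is 436.4 Ma.
Periods with start < 2184 and end > 436.4 Ma: Orosirian (2050–1800), Statherian (1800–1600), Calymmian (1600–1400), Ectasian (1400–1200), Stenian (1200–1000), Tonian (1000–720), Cryogenian (720–635), Ediacaran (635–538.8), Cambrian (538.8–485.4), Ordovician (485.4–443.8).
That is 10 complete periods.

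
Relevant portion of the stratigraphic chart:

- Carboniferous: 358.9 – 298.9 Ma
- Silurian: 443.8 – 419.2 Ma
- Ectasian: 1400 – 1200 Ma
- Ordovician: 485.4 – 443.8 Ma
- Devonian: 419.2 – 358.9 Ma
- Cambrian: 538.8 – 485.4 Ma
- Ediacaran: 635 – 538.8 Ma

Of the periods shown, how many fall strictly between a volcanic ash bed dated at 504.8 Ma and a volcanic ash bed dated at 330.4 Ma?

3

504.8 Ma sits inside the Cambrian (538.8–485.4) and 330.4 Ma inside the Carboniferous (358.9–298.9); neither of those is wholly between the two dates.
The listed periods lying completely between them are Ordovician, Silurian, Devonian — 3 in all.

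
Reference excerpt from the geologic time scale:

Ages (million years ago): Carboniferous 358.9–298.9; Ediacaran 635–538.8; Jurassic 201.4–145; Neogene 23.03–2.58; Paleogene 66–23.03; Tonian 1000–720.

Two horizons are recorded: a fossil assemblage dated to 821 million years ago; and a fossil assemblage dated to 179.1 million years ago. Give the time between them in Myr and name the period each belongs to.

641.9 million years apart; the first in the Tonian, the second in the Jurassic

Elapsed time: 821 − 179.1 = 641.9 Myr.
821 Ma lies within 1000–720 Ma: Tonian.
179.1 Ma lies within 201.4–145 Ma: Jurassic.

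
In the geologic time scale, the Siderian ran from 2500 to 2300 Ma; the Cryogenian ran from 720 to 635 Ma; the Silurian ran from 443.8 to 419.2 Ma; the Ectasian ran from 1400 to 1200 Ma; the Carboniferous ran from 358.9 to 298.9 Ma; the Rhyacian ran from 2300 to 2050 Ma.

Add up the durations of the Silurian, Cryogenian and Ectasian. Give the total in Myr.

309.6 million years

Duration is start − end for each: (443.8 − 419.2) + (720 − 635) + (1400 − 1200).
That is 24.6 + 85 + 200, which totals 309.6 million years.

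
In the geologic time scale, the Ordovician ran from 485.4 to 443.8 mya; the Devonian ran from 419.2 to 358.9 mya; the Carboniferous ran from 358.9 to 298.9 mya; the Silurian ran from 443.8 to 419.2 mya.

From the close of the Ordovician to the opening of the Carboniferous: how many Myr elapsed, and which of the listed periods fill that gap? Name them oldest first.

The Ordovician closes at 443.8 Ma and the Carboniferous opens at 358.9 Ma, so the interval is 443.8 − 358.9 = 84.9 Myr.
A period fits inside if it starts at or after 443.8 Ma and ends at or before 358.9 Ma; oldest first that gives Silurian, Devonian.

84.9 million years; Silurian, Devonian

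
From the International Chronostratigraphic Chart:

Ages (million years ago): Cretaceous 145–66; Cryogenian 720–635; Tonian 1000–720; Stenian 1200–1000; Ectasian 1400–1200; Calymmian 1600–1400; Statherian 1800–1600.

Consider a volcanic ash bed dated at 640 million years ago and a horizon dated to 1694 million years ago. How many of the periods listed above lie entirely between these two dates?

The older date is 1694 Ma and the younger is 640 Ma.
Periods with start < 1694 and end > 640 Ma: Calymmian (1600–1400), Ectasian (1400–1200), Stenian (1200–1000), Tonian (1000–720).
That is 4 complete periods.

4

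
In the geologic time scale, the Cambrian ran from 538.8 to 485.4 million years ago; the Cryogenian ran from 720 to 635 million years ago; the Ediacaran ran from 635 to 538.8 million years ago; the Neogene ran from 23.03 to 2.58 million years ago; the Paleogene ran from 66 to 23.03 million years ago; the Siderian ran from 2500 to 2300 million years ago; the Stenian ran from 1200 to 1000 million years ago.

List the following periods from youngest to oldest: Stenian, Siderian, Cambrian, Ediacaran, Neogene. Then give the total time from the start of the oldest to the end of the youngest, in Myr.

Neogene → Cambrian → Ediacaran → Stenian → Siderian; total span 2497.42 Myr

Start ages (Ma): Siderian 2500, Stenian 1200, Ediacaran 635, Cambrian 538.8, Neogene 23.03.
Ordered youngest to oldest: Neogene, Cambrian, Ediacaran, Stenian, Siderian.
Span = 2500 − 2.58 = 2497.42 Myr.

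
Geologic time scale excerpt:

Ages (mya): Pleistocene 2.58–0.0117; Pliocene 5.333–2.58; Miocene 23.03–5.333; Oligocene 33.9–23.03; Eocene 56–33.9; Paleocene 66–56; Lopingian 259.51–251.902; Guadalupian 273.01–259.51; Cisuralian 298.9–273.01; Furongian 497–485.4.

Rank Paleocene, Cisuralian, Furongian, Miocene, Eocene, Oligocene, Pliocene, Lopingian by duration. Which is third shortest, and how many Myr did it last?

Paleocene, 10 million years

Start − end for each: Paleocene 66 − 56 = 10; Cisuralian 298.9 − 273.01 = 25.89; Furongian 497 − 485.4 = 11.6; Miocene 23.03 − 5.333 = 17.697; Eocene 56 − 33.9 = 22.1; Oligocene 33.9 − 23.03 = 10.87; Pliocene 5.333 − 2.58 = 2.753; Lopingian 259.51 − 251.902 = 7.608.
Ranking these from shortest: Pliocene < Lopingian < Paleocene < Oligocene < Furongian < Miocene < Eocene < Cisuralian.
Position 3 in that ranking is Paleocene, which lasted 10 Myr.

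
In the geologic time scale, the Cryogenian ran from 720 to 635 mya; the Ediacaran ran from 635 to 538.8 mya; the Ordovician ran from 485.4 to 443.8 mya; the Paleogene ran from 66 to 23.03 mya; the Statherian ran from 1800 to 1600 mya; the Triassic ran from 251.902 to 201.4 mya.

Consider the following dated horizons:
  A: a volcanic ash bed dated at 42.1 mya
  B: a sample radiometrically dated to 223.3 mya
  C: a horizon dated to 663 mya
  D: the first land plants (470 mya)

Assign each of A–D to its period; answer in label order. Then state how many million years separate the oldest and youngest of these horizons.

A — Paleogene; B — Triassic; C — Cryogenian; D — Ordovician; span 620.9 million years

Match each age against the start–end ranges in the excerpt: A = 42.1 Ma → Paleogene (66–23.03); B = 223.3 Ma → Triassic (251.902–201.4); C = 663 Ma → Cryogenian (720–635); D = 470 Ma → Ordovician (485.4–443.8).
The largest age is 663 Ma and the smallest is 42.1 Ma; their difference is 620.9 Myr.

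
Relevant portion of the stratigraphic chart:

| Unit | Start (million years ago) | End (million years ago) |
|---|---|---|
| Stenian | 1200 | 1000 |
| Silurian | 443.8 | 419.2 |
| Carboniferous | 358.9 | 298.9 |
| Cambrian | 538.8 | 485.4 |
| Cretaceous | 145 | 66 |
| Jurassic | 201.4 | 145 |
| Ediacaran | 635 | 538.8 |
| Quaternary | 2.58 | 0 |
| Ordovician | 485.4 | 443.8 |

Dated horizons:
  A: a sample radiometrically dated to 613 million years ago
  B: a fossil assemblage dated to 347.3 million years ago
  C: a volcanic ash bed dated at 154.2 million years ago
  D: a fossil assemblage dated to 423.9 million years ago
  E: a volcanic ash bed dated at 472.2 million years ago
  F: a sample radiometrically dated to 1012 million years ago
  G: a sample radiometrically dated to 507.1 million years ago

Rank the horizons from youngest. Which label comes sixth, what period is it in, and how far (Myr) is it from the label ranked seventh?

Sorted youngest-first by Ma: C (154.2), B (347.3), D (423.9), E (472.2), G (507.1), A (613), F (1012).
The sixth youngest is A at 613 Ma, which lies in 635–538.8 Ma: the Ediacaran.
The seventh youngest is F at 1012 Ma; separation = |613 − 1012| = 399 Myr.

A, in the Ediacaran; 399 million years to F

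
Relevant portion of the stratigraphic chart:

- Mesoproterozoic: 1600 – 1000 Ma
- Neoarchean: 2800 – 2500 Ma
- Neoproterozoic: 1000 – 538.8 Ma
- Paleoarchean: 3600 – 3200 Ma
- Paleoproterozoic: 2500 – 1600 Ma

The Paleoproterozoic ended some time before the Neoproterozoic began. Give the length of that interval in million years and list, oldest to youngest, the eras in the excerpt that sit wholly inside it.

600 million years; Mesoproterozoic

End of Paleoproterozoic = 1600 Ma; start of Neoproterozoic = 1000 Ma.
Gap = 1600 − 1000 = 600 Myr.
Eras wholly inside 1600–1000 Ma: Mesoproterozoic (1600–1000).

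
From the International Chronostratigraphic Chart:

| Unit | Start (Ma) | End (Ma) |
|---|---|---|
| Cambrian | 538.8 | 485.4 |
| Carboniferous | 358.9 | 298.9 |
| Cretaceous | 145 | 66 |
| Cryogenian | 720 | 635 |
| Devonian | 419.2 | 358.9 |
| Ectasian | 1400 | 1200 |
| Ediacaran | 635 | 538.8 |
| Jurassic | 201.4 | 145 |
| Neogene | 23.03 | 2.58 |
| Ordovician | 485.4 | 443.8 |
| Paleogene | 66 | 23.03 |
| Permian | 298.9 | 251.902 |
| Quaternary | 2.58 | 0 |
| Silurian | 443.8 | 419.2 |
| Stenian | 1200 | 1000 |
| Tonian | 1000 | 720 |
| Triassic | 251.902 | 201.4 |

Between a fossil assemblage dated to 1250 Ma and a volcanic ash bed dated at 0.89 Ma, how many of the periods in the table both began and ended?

15

The older date is 1250 Ma and the younger is 0.89 Ma.
Periods with start < 1250 and end > 0.89 Ma: Stenian (1200–1000), Tonian (1000–720), Cryogenian (720–635), Ediacaran (635–538.8), Cambrian (538.8–485.4), Ordovician (485.4–443.8), Silurian (443.8–419.2), Devonian (419.2–358.9), Carboniferous (358.9–298.9), Permian (298.9–251.902), Triassic (251.902–201.4), Jurassic (201.4–145), Cretaceous (145–66), Paleogene (66–23.03), Neogene (23.03–2.58).
That is 15 complete periods.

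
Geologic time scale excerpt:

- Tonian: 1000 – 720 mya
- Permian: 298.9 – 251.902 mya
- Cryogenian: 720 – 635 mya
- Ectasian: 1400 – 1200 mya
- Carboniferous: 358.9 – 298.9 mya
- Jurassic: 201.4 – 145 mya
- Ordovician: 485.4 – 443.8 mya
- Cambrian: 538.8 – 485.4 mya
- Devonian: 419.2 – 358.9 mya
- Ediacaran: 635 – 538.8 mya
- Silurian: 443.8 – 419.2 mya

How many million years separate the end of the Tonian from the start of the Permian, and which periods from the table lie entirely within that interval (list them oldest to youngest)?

421.1 million years; Cryogenian, Ediacaran, Cambrian, Ordovician, Silurian, Devonian, Carboniferous

The Tonian closes at 720 Ma and the Permian opens at 298.9 Ma, so the interval is 720 − 298.9 = 421.1 Myr.
A period fits inside if it starts at or after 720 Ma and ends at or before 298.9 Ma; oldest first that gives Cryogenian, Ediacaran, Cambrian, Ordovician, Silurian, Devonian, Carboniferous.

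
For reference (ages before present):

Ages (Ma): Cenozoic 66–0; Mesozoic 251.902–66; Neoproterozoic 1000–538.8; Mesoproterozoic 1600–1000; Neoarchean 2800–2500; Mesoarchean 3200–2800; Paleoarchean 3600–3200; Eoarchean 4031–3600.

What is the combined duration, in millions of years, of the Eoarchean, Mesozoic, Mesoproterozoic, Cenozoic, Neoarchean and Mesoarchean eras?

Duration is start − end for each: (4031 − 3600) + (251.902 − 66) + (1600 − 1000) + (66 − 0) + (2800 − 2500) + (3200 − 2800).
That is 431 + 185.902 + 600 + 66 + 300 + 400, which totals 1982.902 million years.

1982.902 million years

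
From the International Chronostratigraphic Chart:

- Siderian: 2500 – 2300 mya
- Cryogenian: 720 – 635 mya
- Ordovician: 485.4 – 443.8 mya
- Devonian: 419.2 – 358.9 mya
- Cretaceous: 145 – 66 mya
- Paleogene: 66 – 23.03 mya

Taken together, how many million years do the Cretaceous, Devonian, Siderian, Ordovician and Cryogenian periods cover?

Each duration: Cretaceous = 79; Devonian = 60.3; Siderian = 200; Ordovician = 41.6; Cryogenian = 85.
Sum: 79 + 60.3 + 200 + 41.6 + 85 = 465.9 Myr.

465.9 million years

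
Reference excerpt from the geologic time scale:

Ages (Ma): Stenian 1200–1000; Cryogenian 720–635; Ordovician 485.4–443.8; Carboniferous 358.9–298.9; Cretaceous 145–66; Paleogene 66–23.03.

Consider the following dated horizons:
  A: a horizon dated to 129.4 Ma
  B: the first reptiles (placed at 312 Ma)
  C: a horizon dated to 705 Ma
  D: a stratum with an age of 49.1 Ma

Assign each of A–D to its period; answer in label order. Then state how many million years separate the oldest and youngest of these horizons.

A — Cretaceous; B — Carboniferous; C — Cryogenian; D — Paleogene; span 655.9 million years

Match each age against the start–end ranges in the excerpt: A = 129.4 Ma → Cretaceous (145–66); B = 312 Ma → Carboniferous (358.9–298.9); C = 705 Ma → Cryogenian (720–635); D = 49.1 Ma → Paleogene (66–23.03).
The largest age is 705 Ma and the smallest is 49.1 Ma; their difference is 655.9 Myr.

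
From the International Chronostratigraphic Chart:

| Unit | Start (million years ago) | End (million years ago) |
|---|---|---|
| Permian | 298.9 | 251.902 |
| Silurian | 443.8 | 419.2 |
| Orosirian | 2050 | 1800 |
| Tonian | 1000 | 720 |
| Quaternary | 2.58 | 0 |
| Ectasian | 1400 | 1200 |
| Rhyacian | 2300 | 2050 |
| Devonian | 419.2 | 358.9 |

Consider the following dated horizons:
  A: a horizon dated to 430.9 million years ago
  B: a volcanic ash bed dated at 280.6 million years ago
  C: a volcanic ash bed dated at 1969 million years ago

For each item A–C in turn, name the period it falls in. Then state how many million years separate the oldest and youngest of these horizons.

A — Silurian; B — Permian; C — Orosirian; span 1688.4 million years

Match each age against the start–end ranges in the excerpt: A = 430.9 Ma → Silurian (443.8–419.2); B = 280.6 Ma → Permian (298.9–251.902); C = 1969 Ma → Orosirian (2050–1800).
The largest age is 1969 Ma and the smallest is 280.6 Ma; their difference is 1688.4 Myr.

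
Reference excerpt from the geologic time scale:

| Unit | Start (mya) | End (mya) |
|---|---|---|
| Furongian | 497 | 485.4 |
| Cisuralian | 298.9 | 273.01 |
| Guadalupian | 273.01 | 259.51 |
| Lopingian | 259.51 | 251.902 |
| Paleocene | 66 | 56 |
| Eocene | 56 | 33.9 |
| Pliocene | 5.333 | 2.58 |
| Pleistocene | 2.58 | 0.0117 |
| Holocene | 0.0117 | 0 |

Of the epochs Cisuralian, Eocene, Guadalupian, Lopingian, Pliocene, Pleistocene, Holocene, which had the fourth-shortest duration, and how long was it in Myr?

Durations: Cisuralian 25.89; Eocene 22.1; Guadalupian 13.5; Lopingian 7.608; Pliocene 2.753; Pleistocene 2.5683; Holocene 0.0117 Myr.
Sorted shortest-first: Holocene (0.0117), Pleistocene (2.5683), Pliocene (2.753), Lopingian (7.608), Guadalupian (13.5), Eocene (22.1), Cisuralian (25.89).
The fourth shortest is Lopingian at 7.608 Myr.

Lopingian, 7.608 million years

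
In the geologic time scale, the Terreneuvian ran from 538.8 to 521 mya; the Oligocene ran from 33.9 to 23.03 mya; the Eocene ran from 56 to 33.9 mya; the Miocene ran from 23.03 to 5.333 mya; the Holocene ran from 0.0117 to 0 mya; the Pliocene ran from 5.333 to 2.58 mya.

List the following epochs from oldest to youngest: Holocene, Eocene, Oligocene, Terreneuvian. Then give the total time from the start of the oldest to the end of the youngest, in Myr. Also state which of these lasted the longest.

Terreneuvian → Eocene → Oligocene → Holocene; total span 538.8 Myr; longest is Eocene

Start ages (Ma): Terreneuvian 538.8, Eocene 56, Oligocene 33.9, Holocene 0.0117.
Ordered oldest to youngest: Terreneuvian, Eocene, Oligocene, Holocene.
Span = 538.8 − 0 = 538.8 Myr.
Durations: Eocene 22.1, Terreneuvian 17.8, Oligocene 10.87, Holocene 0.0117 → longest is Eocene (22.1 Myr).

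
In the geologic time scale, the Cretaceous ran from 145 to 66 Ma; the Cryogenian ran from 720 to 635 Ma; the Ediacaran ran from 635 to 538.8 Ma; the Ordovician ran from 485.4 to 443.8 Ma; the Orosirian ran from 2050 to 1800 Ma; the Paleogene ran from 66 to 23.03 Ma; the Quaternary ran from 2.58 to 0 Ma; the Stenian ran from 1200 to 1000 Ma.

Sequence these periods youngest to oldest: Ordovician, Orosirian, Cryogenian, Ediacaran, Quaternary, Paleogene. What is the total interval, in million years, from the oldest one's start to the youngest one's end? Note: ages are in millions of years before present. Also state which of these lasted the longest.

From the excerpt: Ordovician 485.4–443.8; Orosirian 2050–1800; Cryogenian 720–635; Ediacaran 635–538.8; Quaternary 2.58–0; Paleogene 66–23.03 (Ma).
Larger Ma is earlier, so the oldest is Orosirian and the youngest is Quaternary; youngest to oldest: Quaternary, Paleogene, Ordovician, Ediacaran, Cryogenian, Orosirian.
Oldest start 2050 minus youngest end 0 gives 2050 Myr overall.
Individual lengths (start − end): Paleogene 42.97; Cryogenian 85; Ordovician 41.6; Quaternary 2.58; Ediacaran 96.2; Orosirian 250. The largest is Orosirian at 250 Myr.

Quaternary, Paleogene, Ordovician, Ediacaran, Cryogenian, Orosirian; total span 2050 Myr; longest is Orosirian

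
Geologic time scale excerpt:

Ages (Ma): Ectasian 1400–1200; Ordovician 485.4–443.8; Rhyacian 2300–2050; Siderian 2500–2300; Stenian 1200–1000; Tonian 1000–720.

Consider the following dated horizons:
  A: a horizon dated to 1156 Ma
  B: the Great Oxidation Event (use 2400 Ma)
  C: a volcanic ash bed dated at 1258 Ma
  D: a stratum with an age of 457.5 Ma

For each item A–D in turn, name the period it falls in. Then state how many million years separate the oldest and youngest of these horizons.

A — Stenian; B — Siderian; C — Ectasian; D — Ordovician; span 1942.5 million years

Match each age against the start–end ranges in the excerpt: A = 1156 Ma → Stenian (1200–1000); B = 2400 Ma → Siderian (2500–2300); C = 1258 Ma → Ectasian (1400–1200); D = 457.5 Ma → Ordovician (485.4–443.8).
The largest age is 2400 Ma and the smallest is 457.5 Ma; their difference is 1942.5 Myr.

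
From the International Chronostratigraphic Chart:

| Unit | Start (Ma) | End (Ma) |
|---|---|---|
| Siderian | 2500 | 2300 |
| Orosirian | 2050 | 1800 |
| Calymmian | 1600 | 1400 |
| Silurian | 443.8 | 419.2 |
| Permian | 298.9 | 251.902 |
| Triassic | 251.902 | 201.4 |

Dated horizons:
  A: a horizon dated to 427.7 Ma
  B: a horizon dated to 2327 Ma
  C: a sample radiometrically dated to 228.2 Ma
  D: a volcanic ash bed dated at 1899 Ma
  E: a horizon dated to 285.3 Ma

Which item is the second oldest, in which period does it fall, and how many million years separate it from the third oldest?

Larger Ma means older, so oldest first: B 2327 > D 1899 > A 427.7 > E 285.3 > C 228.2.
Counting 2 along gives D (1899 Ma); the excerpt puts that inside the Orosirian, 2050–1800 Ma.
Next in line is A (427.7 Ma), and 1899 − 427.7 = 1471.3 Myr.

D, in the Orosirian; 1471.3 million years to A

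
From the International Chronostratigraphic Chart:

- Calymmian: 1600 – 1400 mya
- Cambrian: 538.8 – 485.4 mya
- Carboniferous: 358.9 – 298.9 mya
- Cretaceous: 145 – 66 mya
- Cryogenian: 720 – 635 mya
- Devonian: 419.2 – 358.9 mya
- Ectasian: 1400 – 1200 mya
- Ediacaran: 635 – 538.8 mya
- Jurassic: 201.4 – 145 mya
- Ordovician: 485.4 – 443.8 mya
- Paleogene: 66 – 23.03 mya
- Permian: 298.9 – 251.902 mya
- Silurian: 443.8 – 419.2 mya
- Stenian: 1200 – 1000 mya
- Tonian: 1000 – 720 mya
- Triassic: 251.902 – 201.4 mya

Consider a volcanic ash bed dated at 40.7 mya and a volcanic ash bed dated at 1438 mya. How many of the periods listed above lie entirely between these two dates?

14

The older date is 1438 Ma and the younger is 40.7 Ma.
Periods with start < 1438 and end > 40.7 Ma: Ectasian (1400–1200), Stenian (1200–1000), Tonian (1000–720), Cryogenian (720–635), Ediacaran (635–538.8), Cambrian (538.8–485.4), Ordovician (485.4–443.8), Silurian (443.8–419.2), Devonian (419.2–358.9), Carboniferous (358.9–298.9), Permian (298.9–251.902), Triassic (251.902–201.4), Jurassic (201.4–145), Cretaceous (145–66).
That is 14 complete periods.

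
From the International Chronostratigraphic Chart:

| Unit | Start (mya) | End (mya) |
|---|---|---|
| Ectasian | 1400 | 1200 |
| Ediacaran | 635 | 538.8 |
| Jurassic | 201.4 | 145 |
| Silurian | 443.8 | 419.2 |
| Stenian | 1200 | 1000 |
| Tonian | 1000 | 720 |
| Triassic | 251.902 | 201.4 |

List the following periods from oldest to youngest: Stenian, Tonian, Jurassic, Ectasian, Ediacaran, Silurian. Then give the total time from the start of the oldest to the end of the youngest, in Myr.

Ectasian → Stenian → Tonian → Ediacaran → Silurian → Jurassic; total span 1255 Myr

Start ages (Ma): Ectasian 1400, Stenian 1200, Tonian 1000, Ediacaran 635, Silurian 443.8, Jurassic 201.4.
Ordered oldest to youngest: Ectasian, Stenian, Tonian, Ediacaran, Silurian, Jurassic.
Span = 1400 − 145 = 1255 Myr.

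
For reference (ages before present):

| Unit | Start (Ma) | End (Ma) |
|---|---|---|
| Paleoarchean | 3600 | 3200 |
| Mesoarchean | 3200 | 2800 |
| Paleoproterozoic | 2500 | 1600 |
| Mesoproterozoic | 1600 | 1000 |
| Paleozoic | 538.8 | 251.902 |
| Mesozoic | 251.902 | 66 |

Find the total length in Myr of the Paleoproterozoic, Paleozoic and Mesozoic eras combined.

Duration is start − end for each: (2500 − 1600) + (538.8 − 251.902) + (251.902 − 66).
That is 900 + 286.898 + 185.902, which totals 1372.8 million years.

1372.8 million years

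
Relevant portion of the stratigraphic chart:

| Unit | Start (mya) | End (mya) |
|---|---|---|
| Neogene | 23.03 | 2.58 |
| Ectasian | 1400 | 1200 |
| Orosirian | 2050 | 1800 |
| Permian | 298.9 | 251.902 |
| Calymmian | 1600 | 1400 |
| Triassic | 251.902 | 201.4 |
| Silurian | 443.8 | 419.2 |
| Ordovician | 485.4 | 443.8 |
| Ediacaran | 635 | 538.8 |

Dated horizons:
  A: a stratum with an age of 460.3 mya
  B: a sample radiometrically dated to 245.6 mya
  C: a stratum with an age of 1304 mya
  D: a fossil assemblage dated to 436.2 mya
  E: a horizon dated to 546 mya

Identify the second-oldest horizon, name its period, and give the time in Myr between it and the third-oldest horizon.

Sorted oldest-first by Ma: C (1304), E (546), A (460.3), D (436.2), B (245.6).
The second oldest is E at 546 Ma, which lies in 635–538.8 Ma: the Ediacaran.
The third oldest is A at 460.3 Ma; separation = |546 − 460.3| = 85.7 Myr.

E, in the Ediacaran; 85.7 million years to A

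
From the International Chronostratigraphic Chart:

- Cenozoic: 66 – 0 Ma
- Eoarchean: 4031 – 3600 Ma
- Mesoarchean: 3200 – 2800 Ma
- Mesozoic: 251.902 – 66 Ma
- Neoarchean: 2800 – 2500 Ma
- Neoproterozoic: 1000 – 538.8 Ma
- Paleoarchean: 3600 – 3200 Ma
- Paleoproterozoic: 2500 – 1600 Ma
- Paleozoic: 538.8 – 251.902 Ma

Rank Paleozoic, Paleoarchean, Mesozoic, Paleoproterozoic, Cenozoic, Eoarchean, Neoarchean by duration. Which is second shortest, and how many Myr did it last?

Durations: Paleozoic 286.898; Paleoarchean 400; Mesozoic 185.902; Paleoproterozoic 900; Cenozoic 66; Eoarchean 431; Neoarchean 300 Myr.
Sorted shortest-first: Cenozoic (66), Mesozoic (185.902), Paleozoic (286.898), Neoarchean (300), Paleoarchean (400), Eoarchean (431), Paleoproterozoic (900).
The second shortest is Mesozoic at 185.902 Myr.

Mesozoic, 185.902 million years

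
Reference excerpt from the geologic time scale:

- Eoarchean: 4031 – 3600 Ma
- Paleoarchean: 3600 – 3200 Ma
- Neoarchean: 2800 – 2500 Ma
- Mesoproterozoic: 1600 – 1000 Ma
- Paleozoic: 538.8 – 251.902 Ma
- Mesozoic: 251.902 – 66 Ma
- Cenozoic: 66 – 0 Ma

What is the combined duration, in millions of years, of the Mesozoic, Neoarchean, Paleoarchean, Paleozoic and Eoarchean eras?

1603.8 million years

Duration is start − end for each: (251.902 − 66) + (2800 − 2500) + (3600 − 3200) + (538.8 − 251.902) + (4031 − 3600).
That is 185.902 + 300 + 400 + 286.898 + 431, which totals 1603.8 million years.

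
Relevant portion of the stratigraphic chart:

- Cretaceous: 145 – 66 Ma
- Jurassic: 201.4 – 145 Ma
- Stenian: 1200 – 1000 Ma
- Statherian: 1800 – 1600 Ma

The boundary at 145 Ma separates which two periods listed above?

Jurassic and Cretaceous

The Jurassic ends at 145 Ma and the Cretaceous begins at 145 Ma, so they share that boundary.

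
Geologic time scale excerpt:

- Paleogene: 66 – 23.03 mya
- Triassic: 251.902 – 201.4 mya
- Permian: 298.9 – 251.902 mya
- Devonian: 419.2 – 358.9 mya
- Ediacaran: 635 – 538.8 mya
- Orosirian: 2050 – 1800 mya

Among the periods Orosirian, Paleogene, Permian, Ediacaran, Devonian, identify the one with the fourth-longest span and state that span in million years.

Start − end for each: Orosirian 2050 − 1800 = 250; Paleogene 66 − 23.03 = 42.97; Permian 298.9 − 251.902 = 46.998; Ediacaran 635 − 538.8 = 96.2; Devonian 419.2 − 358.9 = 60.3.
Ranking these from longest: Orosirian > Ediacaran > Devonian > Permian > Paleogene.
Position 4 in that ranking is Permian, which lasted 46.998 Myr.

Permian, 46.998 million years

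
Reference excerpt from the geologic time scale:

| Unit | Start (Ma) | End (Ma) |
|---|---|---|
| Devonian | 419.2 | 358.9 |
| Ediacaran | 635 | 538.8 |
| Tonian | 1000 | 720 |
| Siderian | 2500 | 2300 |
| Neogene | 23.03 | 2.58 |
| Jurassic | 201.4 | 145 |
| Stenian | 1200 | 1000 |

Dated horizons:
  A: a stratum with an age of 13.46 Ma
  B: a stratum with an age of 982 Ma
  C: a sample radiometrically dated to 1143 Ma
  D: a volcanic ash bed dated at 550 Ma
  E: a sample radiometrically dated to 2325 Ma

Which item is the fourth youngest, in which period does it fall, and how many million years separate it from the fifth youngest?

C, in the Stenian; 1182 million years to E

Sorted youngest-first by Ma: A (13.46), D (550), B (982), C (1143), E (2325).
The fourth youngest is C at 1143 Ma, which lies in 1200–1000 Ma: the Stenian.
The fifth youngest is E at 2325 Ma; separation = |1143 − 2325| = 1182 Myr.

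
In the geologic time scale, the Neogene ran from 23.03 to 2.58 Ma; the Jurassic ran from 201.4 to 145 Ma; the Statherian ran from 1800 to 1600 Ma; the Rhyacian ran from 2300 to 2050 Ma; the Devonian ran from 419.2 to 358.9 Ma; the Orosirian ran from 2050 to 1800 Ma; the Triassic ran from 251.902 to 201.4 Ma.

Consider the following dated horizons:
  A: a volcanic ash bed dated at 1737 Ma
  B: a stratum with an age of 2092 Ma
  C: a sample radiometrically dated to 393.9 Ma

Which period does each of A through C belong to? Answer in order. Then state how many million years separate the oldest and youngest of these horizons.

A: 1737 Ma lies in 1800–1600 Ma, so Statherian.
B: 2092 Ma lies in 2300–2050 Ma, so Rhyacian.
C: 393.9 Ma lies in 419.2–358.9 Ma, so Devonian.
Oldest = 2092 Ma, youngest = 393.9 Ma → span 1698.1 Myr.

A — Statherian; B — Rhyacian; C — Devonian; span 1698.1 million years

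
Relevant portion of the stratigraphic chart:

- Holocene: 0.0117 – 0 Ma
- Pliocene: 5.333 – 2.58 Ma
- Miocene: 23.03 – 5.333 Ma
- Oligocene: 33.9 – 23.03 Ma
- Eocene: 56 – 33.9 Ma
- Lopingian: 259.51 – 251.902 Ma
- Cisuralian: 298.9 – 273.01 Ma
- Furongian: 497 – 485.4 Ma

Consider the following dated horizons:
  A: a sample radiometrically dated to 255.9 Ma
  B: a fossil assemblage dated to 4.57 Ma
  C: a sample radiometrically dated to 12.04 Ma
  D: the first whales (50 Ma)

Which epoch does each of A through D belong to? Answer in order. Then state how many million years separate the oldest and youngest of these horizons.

A: 255.9 Ma lies in 259.51–251.902 Ma, so Lopingian.
B: 4.57 Ma lies in 5.333–2.58 Ma, so Pliocene.
C: 12.04 Ma lies in 23.03–5.333 Ma, so Miocene.
D: 50 Ma lies in 56–33.9 Ma, so Eocene.
Oldest = 255.9 Ma, youngest = 4.57 Ma → span 251.33 Myr.

A — Lopingian; B — Pliocene; C — Miocene; D — Eocene; span 251.33 million years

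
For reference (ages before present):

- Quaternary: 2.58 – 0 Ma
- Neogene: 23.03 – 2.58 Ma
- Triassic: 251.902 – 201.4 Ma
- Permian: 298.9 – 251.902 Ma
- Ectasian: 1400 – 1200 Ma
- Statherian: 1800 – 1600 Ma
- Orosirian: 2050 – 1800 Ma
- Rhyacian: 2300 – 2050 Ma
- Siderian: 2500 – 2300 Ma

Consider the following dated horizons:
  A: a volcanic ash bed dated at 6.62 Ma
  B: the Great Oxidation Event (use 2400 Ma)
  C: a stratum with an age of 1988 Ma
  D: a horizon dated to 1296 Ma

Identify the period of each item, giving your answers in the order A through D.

A — Neogene; B — Siderian; C — Orosirian; D — Ectasian

Match each age against the start–end ranges in the excerpt: A = 6.62 Ma → Neogene (23.03–2.58); B = 2400 Ma → Siderian (2500–2300); C = 1988 Ma → Orosirian (2050–1800); D = 1296 Ma → Ectasian (1400–1200).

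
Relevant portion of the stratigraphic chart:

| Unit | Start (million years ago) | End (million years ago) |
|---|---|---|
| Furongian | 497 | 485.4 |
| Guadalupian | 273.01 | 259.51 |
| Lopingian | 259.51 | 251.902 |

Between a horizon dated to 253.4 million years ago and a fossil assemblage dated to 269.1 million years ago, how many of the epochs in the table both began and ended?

The older date is 269.1 Ma and the younger is 253.4 Ma.
No epoch both begins after 269.1 Ma and ends before 253.4 Ma, so the count is 0.

0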